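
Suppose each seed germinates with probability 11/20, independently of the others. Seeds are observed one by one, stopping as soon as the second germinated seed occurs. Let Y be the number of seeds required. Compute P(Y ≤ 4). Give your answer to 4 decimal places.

Finishing within 4 seeds ⇔ at least 2 successes in the first 4. With X ~ Binomial(4, 0.55), P(Y ≤ 4) = 1 − P(X ≤ 1).
  k=0: C(4,0)·0.55^0·0.45^4 = 0.041006
  k=1: C(4,1)·0.55^1·0.45^3 = 0.200475
1 − 0.241481 = 0.758519

0.7585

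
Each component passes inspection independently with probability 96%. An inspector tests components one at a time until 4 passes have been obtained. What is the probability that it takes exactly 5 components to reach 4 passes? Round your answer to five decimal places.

Y = trial on which the fourth success occurs; negative binomial, r=4, p=0.96.
P(Y=5) = C(4,3) · p^4 · (1−p)^1
= 4 · 0.84935 · 0.04 = 0.1358954

0.13590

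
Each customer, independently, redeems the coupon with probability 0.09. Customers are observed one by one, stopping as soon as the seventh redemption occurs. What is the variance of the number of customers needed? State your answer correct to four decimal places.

Y = total customers until the seventh success; negative binomial with r=7, p=0.09.
Var(Y) = r(1−p)/p² = 7·0.91 / 0.09² = 786.419753

786.4198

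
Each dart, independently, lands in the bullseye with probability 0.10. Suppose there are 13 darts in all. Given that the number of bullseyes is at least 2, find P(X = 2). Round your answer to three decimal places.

X ~ Binomial(13, 0.10). Want P(X=2 | X≥2) = P(X=2) / P(X≥2).
P(X=2) = C(13,2)·0.10^2·0.90^11 = 0.24477
P(X≥2) = 1 − 0.25419 − 0.36716 = 0.37866
Ratio = 0.24477 / 0.37866 = 0.64643

0.646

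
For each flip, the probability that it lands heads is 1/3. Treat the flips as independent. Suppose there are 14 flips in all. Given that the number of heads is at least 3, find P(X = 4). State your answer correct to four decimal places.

0.2395

X ~ Binomial(14, 0.333333). Want P(X=4 | X≥3) = P(X=4) / P(X≥3).
P(X=4) = C(14,4)·0.333333^4·0.666667^10 = 0.214307
P(X≥3) = 1 − 0.003425 − 0.023978 − 0.077930 = 0.894666
Ratio = 0.214307 / 0.894666 = 0.239539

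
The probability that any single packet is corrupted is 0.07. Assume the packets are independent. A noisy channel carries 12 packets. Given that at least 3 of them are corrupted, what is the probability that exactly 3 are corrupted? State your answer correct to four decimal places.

0.8392

X ~ Binomial(12, 0.07). Want P(X=3 | X≥3) = P(X=3) / P(X≥3).
P(X=3) = C(12,3)·0.07^3·0.93^9 = 0.039270
P(X≥3) = 1 − 0.418596 − 0.378087 − 0.156520 = 0.046797
Ratio = 0.039270 / 0.046797 = 0.839164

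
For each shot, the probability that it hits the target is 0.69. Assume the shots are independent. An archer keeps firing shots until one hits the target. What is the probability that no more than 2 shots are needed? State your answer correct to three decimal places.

Y = number of shots to the first success; geometric, p = 0.69.
P(Y ≤ 2) = 1 − (1−p)^2 = 1 − 0.09610 = 0.90390

0.904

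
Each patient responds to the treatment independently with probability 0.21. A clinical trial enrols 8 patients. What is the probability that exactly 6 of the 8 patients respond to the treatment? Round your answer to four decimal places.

X ~ Binomial(n=8, p=0.21).
P(X=6) = C(8,6) · p^6 · (1−p)^2
= 28 · 8.5766e-05 · 0.6241 = 0.001499

0.0015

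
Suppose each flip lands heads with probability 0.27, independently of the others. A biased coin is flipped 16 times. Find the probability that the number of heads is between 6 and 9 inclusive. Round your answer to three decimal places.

X ~ Binomial(16, 0.27); P(6 ≤ X ≤ 9) = Σ C(16,k) p^k (1−p)^(16−k) over k:
  k=6: C(16,6)·0.27^6·0.73^10 = 0.13333
  k=7: C(16,7)·0.27^7·0.73^9 = 0.07045
  k=8: C(16,8)·0.27^8·0.73^8 = 0.02931
  k=9: C(16,9)·0.27^9·0.73^7 = 0.00964
Total = 0.24273

0.243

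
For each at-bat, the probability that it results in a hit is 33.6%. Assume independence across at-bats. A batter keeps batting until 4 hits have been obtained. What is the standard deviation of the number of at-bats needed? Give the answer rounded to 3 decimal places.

4.850

Y = total at-bats until the fourth success; negative binomial with r=4, p=0.336.
SD(Y) = √[r(1−p)/p²] = √(23.52608) = 4.85037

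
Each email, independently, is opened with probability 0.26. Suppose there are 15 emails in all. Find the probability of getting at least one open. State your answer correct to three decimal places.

P(at least one) = 1 − P(none) = 1 − (1 − 0.26)^15
= 1 − 0.01093 = 0.98907

0.989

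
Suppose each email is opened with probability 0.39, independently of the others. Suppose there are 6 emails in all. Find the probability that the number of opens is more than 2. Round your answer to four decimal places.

X ~ Binomial(6, 0.39); P(X ≥ 3) = Σ C(6,k) p^k (1−p)^(6−k) over k:
  k=3: C(6,3)·0.39^3·0.61^3 = 0.269286
  k=4: C(6,4)·0.39^4·0.61^2 = 0.129125
  k=5: C(6,5)·0.39^5·0.61^1 = 0.033022
  k=6: C(6,6)·0.39^6·0.61^0 = 0.003519
Total = 0.434951

0.4350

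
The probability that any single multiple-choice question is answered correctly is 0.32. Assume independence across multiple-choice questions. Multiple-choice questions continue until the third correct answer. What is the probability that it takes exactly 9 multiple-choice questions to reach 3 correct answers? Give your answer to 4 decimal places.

0.0907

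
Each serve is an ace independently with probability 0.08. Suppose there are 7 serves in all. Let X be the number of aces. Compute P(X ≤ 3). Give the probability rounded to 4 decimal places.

X ~ Binomial(7, 0.08); P(X ≤ 3) = Σ C(7,k) p^k (1−p)^(7−k) over k:
  k=0: C(7,0)·0.08^0·0.92^7 = 0.557847
  k=1: C(7,1)·0.08^1·0.92^6 = 0.339559
  k=2: C(7,2)·0.08^2·0.92^5 = 0.088581
  k=3: C(7,3)·0.08^3·0.92^4 = 0.012838
Total = 0.998824

0.9988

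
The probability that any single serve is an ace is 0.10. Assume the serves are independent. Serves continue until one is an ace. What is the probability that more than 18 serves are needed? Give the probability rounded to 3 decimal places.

Y = number of serves to the first success; geometric, p = 0.10.
P(Y > 18) = P(first 18 all fail) = (1−p)^18 = 0.15009

0.150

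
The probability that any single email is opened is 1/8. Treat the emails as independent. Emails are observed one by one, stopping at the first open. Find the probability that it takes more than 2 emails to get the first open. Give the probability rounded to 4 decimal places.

0.7656

Y = number of emails to the first success; geometric, p = 0.125.
P(Y > 2) = P(first 2 all fail) = (1−p)^2 = 0.765625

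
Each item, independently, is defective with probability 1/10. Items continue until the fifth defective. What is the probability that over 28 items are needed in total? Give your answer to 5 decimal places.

0.85789

Needing more than 28 items ⇔ fewer than 5 successes in the first 28. With X ~ Binomial(28, 0.10), P(Y > 28) = P(X ≤ 4).
  k=0: C(28,0)·0.10^0·0.90^28 = 0.0523348
  k=1: C(28,1)·0.10^1·0.90^27 = 0.1628193
  k=2: C(28,2)·0.10^2·0.90^26 = 0.2442289
  k=3: C(28,3)·0.10^3·0.90^25 = 0.2351834
  k=4: C(28,4)·0.10^4·0.90^24 = 0.1633218
P(X ≤ 4) = 0.8578881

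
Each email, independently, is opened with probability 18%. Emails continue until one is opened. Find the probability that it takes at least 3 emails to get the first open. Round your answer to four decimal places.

Y = number of emails to the first success; geometric, p = 0.18.
P(Y > 2) = P(first 2 all fail) = (1−p)^2 = 0.672400

0.6724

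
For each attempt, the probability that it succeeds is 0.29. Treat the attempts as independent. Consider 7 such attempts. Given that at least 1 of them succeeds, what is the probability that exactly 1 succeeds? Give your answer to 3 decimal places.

X ~ Binomial(7, 0.29). Want P(X=1 | X≥1) = P(X=1) / P(X≥1).
P(X=1) = C(7,1)·0.29^1·0.71^6 = 0.26004
P(X≥1) = 1 − 0.09095 = 0.90905
Ratio = 0.26004 / 0.90905 = 0.28606

0.286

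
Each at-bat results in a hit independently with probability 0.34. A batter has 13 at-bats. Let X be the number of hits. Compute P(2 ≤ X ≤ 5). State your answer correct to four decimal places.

0.7072

X ~ Binomial(13, 0.34); P(2 ≤ X ≤ 5) = Σ C(13,k) p^k (1−p)^(13−k) over k:
  k=2: C(13,2)·0.34^2·0.66^11 = 0.093333
  k=3: C(13,3)·0.34^3·0.66^10 = 0.176296
  k=4: C(13,4)·0.34^4·0.66^9 = 0.227048
  k=5: C(13,5)·0.34^5·0.66^8 = 0.210535
Total = 0.707212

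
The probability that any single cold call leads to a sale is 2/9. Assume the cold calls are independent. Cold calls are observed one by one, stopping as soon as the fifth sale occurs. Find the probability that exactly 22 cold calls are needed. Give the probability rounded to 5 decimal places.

0.04524

Y = trial on which the fifth success occurs; negative binomial, r=5, p=0.222222.
P(Y=22) = C(21,4) · p^5 · (1−p)^17
= 5985 · 0.00054192 · 0.013949 = 0.0452424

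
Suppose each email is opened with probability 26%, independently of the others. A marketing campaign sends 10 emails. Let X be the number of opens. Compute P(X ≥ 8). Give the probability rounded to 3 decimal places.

X ~ Binomial(10, 0.26); P(X ≥ 8) = Σ C(10,k) p^k (1−p)^(10−k) over k:
  k=8: C(10,8)·0.26^8·0.74^2 = 0.00051
  k=9: C(10,9)·0.26^9·0.74^1 = 0.00004
  k=10: C(10,10)·0.26^10·0.74^0 = 0.00000
Total = 0.00056

0.001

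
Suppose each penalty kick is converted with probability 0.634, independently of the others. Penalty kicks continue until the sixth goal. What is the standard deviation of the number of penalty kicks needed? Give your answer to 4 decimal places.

2.3374

Y = total penalty kicks until the sixth success; negative binomial with r=6, p=0.634.
SD(Y) = √[r(1−p)/p²] = √(5.463285) = 2.337367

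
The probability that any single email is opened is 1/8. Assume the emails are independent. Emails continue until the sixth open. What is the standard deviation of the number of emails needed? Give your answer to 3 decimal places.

Y = total emails until the sixth success; negative binomial with r=6, p=0.125.
SD(Y) = √[r(1−p)/p²] = √(336.00000) = 18.33030

18.330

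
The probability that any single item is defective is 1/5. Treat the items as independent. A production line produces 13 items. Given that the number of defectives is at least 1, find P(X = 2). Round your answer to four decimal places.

0.2836

X ~ Binomial(13, 0.20). Want P(X=2 | X≥1) = P(X=2) / P(X≥1).
P(X=2) = C(13,2)·0.20^2·0.80^11 = 0.268006
P(X≥1) = 1 − 0.054976 = 0.945024
Ratio = 0.268006 / 0.945024 = 0.283597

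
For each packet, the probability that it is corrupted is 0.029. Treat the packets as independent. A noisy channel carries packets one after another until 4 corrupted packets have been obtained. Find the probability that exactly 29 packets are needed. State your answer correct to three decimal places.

0.001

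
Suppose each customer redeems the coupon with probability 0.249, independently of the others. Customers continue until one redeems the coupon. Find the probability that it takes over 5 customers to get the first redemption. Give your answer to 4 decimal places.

0.2389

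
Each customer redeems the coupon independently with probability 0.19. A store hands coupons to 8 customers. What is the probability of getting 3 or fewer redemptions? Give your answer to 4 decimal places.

0.9524

X ~ Binomial(8, 0.19); P(X ≤ 3) = Σ C(8,k) p^k (1−p)^(8−k) over k:
  k=0: C(8,0)·0.19^0·0.81^8 = 0.185302
  k=1: C(8,1)·0.19^1·0.81^7 = 0.347727
  k=2: C(8,2)·0.19^2·0.81^6 = 0.285480
  k=3: C(8,3)·0.19^3·0.81^5 = 0.133929
Total = 0.952438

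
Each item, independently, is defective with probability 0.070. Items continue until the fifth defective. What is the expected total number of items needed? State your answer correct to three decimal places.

71.429

Y = total items until the fifth success; negative binomial with r=5, p=0.07.
E[Y] = r / p = 5 / 0.07 = 71.42857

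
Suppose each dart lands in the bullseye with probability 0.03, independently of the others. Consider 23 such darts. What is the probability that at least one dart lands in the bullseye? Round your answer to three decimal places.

0.504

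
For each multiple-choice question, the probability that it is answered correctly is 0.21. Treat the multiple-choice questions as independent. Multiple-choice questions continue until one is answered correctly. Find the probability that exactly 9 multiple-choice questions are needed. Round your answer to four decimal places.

Geometric (trials to first success), p = 0.21.
P(Y = 9) = (1−p)^8 · p = 0.15171 · 0.21 = 0.031859

0.0319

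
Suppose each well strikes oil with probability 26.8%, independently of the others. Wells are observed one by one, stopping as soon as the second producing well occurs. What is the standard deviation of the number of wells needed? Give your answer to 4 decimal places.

4.5148

Y = total wells until the second success; negative binomial with r=2, p=0.268.
SD(Y) = √[r(1−p)/p²] = √(20.383159) = 4.514771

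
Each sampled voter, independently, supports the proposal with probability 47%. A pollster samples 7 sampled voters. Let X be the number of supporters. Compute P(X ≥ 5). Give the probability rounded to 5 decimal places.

X ~ Binomial(7, 0.47); P(X ≥ 5) = Σ C(7,k) p^k (1−p)^(7−k) over k:
  k=5: C(7,5)·0.47^5·0.53^2 = 0.1352883
  k=6: C(7,6)·0.47^6·0.53^1 = 0.0399909
  k=7: C(7,7)·0.47^7·0.53^0 = 0.0050662
Total = 0.1803454

0.18035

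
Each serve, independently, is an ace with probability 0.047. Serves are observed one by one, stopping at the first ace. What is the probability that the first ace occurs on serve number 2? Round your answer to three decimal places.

Geometric (trials to first success), p = 0.047.
P(Y = 2) = (1−p)^1 · p = 0.953 · 0.047 = 0.04479

0.045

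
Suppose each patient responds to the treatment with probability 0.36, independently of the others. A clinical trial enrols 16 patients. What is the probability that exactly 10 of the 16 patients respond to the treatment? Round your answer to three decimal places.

0.020

X ~ Binomial(n=16, p=0.36).
P(X=10) = C(16,10) · p^10 · (1−p)^6
= 8008 · 3.6562e-05 · 0.068719 = 0.02012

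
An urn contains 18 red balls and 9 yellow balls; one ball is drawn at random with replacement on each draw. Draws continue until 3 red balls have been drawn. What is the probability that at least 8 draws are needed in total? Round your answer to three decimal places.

Needing more than 7 draws ⇔ fewer than 3 successes in the first 7. With X ~ Binomial(7, 0.666667), P(Y > 7) = P(X ≤ 2).
  k=0: C(7,0)·0.666667^0·0.333333^7 = 0.00046
  k=1: C(7,1)·0.666667^1·0.333333^6 = 0.00640
  k=2: C(7,2)·0.666667^2·0.333333^5 = 0.03841
P(X ≤ 2) = 0.04527

0.045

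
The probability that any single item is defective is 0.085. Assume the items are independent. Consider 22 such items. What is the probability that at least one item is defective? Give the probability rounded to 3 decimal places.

0.858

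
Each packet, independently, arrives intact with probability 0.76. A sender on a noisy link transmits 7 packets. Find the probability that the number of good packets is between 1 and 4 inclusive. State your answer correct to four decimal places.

X ~ Binomial(7, 0.76); P(1 ≤ X ≤ 4) = Σ C(7,k) p^k (1−p)^(7−k) over k:
  k=1: C(7,1)·0.76^1·0.24^6 = 0.001017
  k=2: C(7,2)·0.76^2·0.24^5 = 0.009658
  k=3: C(7,3)·0.76^3·0.24^4 = 0.050975
  k=4: C(7,4)·0.76^4·0.24^3 = 0.161420
Total = 0.223069

0.2231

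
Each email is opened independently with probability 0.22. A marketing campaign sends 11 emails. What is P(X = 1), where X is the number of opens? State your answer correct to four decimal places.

X ~ Binomial(n=11, p=0.22).
P(X=1) = C(11,1) · p^1 · (1−p)^10
= 11 · 0.22 · 0.083358 = 0.201726

0.2017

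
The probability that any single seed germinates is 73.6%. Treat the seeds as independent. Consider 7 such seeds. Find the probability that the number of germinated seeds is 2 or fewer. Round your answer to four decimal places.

X ~ Binomial(7, 0.736); P(X ≤ 2) = Σ C(7,k) p^k (1−p)^(7−k) over k:
  k=0: C(7,0)·0.736^0·0.264^7 = 0.000089
  k=1: C(7,1)·0.736^1·0.264^6 = 0.001744
  k=2: C(7,2)·0.736^2·0.264^5 = 0.014588
Total = 0.016422

0.0164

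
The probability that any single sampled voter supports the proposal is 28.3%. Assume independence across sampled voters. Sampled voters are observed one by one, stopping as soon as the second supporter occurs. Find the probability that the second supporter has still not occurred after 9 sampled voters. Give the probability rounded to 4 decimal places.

Needing more than 9 sampled voters ⇔ fewer than 2 successes in the first 9. With X ~ Binomial(9, 0.283), P(Y > 9) = P(X ≤ 1).
  k=0: C(9,0)·0.283^0·0.717^9 = 0.050081
  k=1: C(9,1)·0.283^1·0.717^8 = 0.177903
P(X ≤ 1) = 0.227983

0.2280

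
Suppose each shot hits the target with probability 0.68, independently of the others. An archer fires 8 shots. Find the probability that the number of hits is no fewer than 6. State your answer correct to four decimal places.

0.5013

X ~ Binomial(8, 0.68); P(X ≥ 6) = Σ C(8,k) p^k (1−p)^(8−k) over k:
  k=6: C(8,6)·0.68^6·0.32^2 = 0.283473
  k=7: C(8,7)·0.68^7·0.32^1 = 0.172109
  k=8: C(8,8)·0.68^8·0.32^0 = 0.045716
Total = 0.501298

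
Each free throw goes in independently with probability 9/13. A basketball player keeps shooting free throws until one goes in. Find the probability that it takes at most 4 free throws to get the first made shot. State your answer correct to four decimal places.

Y = number of free throws to the first success; geometric, p = 0.692308.
P(Y ≤ 4) = 1 − (1−p)^4 = 1 − 0.008963 = 0.991037

0.9910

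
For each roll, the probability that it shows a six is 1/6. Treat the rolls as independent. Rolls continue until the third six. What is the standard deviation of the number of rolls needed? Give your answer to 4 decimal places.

9.4868

Y = total rolls until the third success; negative binomial with r=3, p=0.166667.
SD(Y) = √[r(1−p)/p²] = √(90.000000) = 9.486833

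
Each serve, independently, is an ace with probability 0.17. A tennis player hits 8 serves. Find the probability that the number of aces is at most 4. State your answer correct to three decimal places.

X ~ Binomial(8, 0.17); P(X ≤ 4) = Σ C(8,k) p^k (1−p)^(8−k) over k:
  k=0: C(8,0)·0.17^0·0.83^8 = 0.22523
  k=1: C(8,1)·0.17^1·0.83^7 = 0.36905
  k=2: C(8,2)·0.17^2·0.83^6 = 0.26456
  k=3: C(8,3)·0.17^3·0.83^5 = 0.10837
  k=4: C(8,4)·0.17^4·0.83^4 = 0.02775
Total = 0.99496

0.995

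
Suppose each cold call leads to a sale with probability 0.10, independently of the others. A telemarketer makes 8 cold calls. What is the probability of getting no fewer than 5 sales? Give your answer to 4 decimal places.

X ~ Binomial(8, 0.10); P(X ≥ 5) = Σ C(8,k) p^k (1−p)^(8−k) over k:
  k=5: C(8,5)·0.10^5·0.90^3 = 0.000408
  k=6: C(8,6)·0.10^6·0.90^2 = 0.000023
  k=7: C(8,7)·0.10^7·0.90^1 = 0.000001
  k=8: C(8,8)·0.10^8·0.90^0 = 0.000000
Total = 0.000432

0.0004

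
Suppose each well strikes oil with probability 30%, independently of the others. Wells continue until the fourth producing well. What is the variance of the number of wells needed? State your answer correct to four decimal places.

Y = total wells until the fourth success; negative binomial with r=4, p=0.30.
Var(Y) = r(1−p)/p² = 4·0.70 / 0.30² = 31.111111

31.1111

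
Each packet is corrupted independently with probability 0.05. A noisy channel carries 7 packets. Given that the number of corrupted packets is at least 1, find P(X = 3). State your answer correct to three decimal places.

X ~ Binomial(7, 0.05). Want P(X=3 | X≥1) = P(X=3) / P(X≥1).
P(X=3) = C(7,3)·0.05^3·0.95^4 = 0.00356
P(X≥1) = 1 − 0.69834 = 0.30166
Ratio = 0.00356 / 0.30166 = 0.01181

0.012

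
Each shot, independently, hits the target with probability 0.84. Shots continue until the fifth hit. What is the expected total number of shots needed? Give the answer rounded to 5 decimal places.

Y = total shots until the fifth success; negative binomial with r=5, p=0.84.
E[Y] = r / p = 5 / 0.84 = 5.9523810

5.95238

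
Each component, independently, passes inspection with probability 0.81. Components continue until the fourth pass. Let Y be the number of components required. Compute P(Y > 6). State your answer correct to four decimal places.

0.0870

Needing more than 6 components ⇔ fewer than 4 successes in the first 6. With X ~ Binomial(6, 0.81), P(Y > 6) = P(X ≤ 3).
  k=0: C(6,0)·0.81^0·0.19^6 = 0.000047
  k=1: C(6,1)·0.81^1·0.19^5 = 0.001203
  k=2: C(6,2)·0.81^2·0.19^4 = 0.012826
  k=3: C(6,3)·0.81^3·0.19^3 = 0.072903
P(X ≤ 3) = 0.086979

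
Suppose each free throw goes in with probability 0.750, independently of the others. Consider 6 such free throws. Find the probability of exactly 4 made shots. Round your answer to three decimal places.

X ~ Binomial(n=6, p=0.75).
P(X=4) = C(6,4) · p^4 · (1−p)^2
= 15 · 0.31641 · 0.0625 = 0.29663

0.297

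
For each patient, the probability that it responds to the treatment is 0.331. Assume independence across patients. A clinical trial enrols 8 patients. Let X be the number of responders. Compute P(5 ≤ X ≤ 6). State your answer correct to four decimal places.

0.0831

X ~ Binomial(8, 0.331); P(5 ≤ X ≤ 6) = Σ C(8,k) p^k (1−p)^(8−k) over k:
  k=5: C(8,5)·0.331^5·0.669^3 = 0.066620
  k=6: C(8,6)·0.331^6·0.669^2 = 0.016481
Total = 0.083101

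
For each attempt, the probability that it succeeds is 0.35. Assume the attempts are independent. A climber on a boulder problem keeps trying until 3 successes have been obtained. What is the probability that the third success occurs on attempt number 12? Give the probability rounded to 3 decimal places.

Y = trial on which the third success occurs; negative binomial, r=3, p=0.35.
P(Y=12) = C(11,2) · p^3 · (1−p)^9
= 55 · 0.042875 · 0.020712 = 0.04884

0.049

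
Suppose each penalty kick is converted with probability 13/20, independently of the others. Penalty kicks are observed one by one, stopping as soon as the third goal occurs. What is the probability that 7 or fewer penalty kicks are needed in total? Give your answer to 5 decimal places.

0.94439

Finishing within 7 penalty kicks ⇔ at least 3 successes in the first 7. With X ~ Binomial(7, 0.65), P(Y ≤ 7) = 1 − P(X ≤ 2).
  k=0: C(7,0)·0.65^0·0.35^7 = 0.0006434
  k=1: C(7,1)·0.65^1·0.35^6 = 0.0083641
  k=2: C(7,2)·0.65^2·0.35^5 = 0.0466000
1 − 0.0556075 = 0.9443925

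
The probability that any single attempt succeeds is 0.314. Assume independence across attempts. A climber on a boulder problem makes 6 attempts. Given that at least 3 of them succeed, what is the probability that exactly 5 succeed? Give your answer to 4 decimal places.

0.0445

X ~ Binomial(6, 0.314). Want P(X=5 | X≥3) = P(X=5) / P(X≥3).
P(X=5) = C(6,5)·0.314^5·0.686^1 = 0.012564
P(X≥3) = 1 − 0.104218 − 0.286221 − 0.327527 = 0.282034
Ratio = 0.012564 / 0.282034 = 0.044547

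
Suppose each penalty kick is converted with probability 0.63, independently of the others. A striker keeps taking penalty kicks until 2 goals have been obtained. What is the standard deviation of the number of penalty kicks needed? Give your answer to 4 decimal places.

Y = total penalty kicks until the second success; negative binomial with r=2, p=0.63.
SD(Y) = √[r(1−p)/p²] = √(1.864449) = 1.365448

1.3654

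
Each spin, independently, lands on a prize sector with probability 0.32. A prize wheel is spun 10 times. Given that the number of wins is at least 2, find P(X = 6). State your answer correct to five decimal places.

X ~ Binomial(10, 0.32). Want P(X=6 | X≥2) = P(X=6) / P(X≥2).
P(X=6) = C(10,6)·0.32^6·0.68^4 = 0.0482120
P(X≥2) = 1 − 0.0211392 − 0.0994787 = 0.8793821
Ratio = 0.0482120 / 0.8793821 = 0.0548248

0.05482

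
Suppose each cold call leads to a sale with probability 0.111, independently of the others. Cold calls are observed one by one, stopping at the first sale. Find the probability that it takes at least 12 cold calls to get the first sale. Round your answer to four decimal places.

Y = number of cold calls to the first success; geometric, p = 0.111.
P(Y > 11) = P(first 11 all fail) = (1−p)^11 = 0.274107

0.2741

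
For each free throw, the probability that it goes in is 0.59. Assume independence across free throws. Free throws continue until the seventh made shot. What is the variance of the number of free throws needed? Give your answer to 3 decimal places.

Y = total free throws until the seventh success; negative binomial with r=7, p=0.59.
Var(Y) = r(1−p)/p² = 7·0.41 / 0.59² = 8.24476

8.245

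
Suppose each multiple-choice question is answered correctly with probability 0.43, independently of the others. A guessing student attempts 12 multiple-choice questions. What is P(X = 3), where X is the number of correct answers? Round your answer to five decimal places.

0.11110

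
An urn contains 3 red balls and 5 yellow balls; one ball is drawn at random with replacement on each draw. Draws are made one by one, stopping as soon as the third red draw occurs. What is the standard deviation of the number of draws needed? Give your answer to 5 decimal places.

Y = total draws until the third success; negative binomial with r=3, p=0.375.
SD(Y) = √[r(1−p)/p²] = √(13.3333333) = 3.6514837

3.65148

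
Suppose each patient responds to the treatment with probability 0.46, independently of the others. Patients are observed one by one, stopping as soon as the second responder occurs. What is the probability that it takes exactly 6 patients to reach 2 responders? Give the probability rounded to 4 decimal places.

Y = trial on which the second success occurs; negative binomial, r=2, p=0.46.
P(Y=6) = C(5,1) · p^2 · (1−p)^4
= 5 · 0.2116 · 0.085031 = 0.089962

0.0900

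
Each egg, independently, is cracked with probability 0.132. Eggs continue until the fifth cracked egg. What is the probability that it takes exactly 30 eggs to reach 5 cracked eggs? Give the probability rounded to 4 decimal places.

Y = trial on which the fifth success occurs; negative binomial, r=5, p=0.132.
P(Y=30) = C(29,4) · p^5 · (1−p)^25
= 23751 · 4.0075e-05 · 0.02904 = 0.027640

0.0276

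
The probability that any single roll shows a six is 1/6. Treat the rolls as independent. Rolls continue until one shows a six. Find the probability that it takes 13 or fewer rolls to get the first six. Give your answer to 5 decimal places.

0.90654

Y = number of rolls to the first success; geometric, p = 0.166667.
P(Y ≤ 13) = 1 − (1−p)^13 = 1 − 0.0934639 = 0.9065361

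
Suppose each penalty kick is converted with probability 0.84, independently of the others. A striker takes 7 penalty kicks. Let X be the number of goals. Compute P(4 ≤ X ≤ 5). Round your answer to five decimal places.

X ~ Binomial(7, 0.84); P(4 ≤ X ≤ 5) = Σ C(7,k) p^k (1−p)^(7−k) over k:
  k=4: C(7,4)·0.84^4·0.16^3 = 0.0713748
  k=5: C(7,5)·0.84^5·0.16^2 = 0.2248307
Total = 0.2962056

0.29621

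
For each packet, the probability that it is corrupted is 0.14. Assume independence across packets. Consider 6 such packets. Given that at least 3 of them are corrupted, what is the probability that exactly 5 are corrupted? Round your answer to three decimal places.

X ~ Binomial(6, 0.14). Want P(X=5 | X≥3) = P(X=5) / P(X≥3).
P(X=5) = C(6,5)·0.14^5·0.86^1 = 0.00028
P(X≥3) = 1 − 0.40457 − 0.39516 − 0.16082 = 0.03945
Ratio = 0.00028 / 0.03945 = 0.00703

0.007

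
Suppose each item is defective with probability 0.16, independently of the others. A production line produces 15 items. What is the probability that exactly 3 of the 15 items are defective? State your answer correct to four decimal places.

0.2300

X ~ Binomial(n=15, p=0.16).
P(X=3) = C(15,3) · p^3 · (1−p)^12
= 455 · 0.004096 · 0.12341 = 0.229997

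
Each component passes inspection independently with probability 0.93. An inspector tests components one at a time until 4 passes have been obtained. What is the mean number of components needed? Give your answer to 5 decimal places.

Y = total components until the fourth success; negative binomial with r=4, p=0.93.
E[Y] = r / p = 4 / 0.93 = 4.3010753

4.30108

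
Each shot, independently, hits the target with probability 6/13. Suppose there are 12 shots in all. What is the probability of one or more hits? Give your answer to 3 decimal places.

0.999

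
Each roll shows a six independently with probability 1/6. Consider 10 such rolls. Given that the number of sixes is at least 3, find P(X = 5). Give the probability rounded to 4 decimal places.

0.0579

X ~ Binomial(10, 0.166667). Want P(X=5 | X≥3) = P(X=5) / P(X≥3).
P(X=5) = C(10,5)·0.166667^5·0.833333^5 = 0.013024
P(X≥3) = 1 − 0.161506 − 0.323011 − 0.290710 = 0.224773
Ratio = 0.013024 / 0.224773 = 0.057942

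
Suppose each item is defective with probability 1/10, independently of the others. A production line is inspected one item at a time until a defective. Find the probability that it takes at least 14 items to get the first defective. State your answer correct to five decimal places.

0.25419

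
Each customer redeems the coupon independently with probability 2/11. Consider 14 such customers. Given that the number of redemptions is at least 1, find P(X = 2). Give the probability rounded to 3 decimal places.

0.288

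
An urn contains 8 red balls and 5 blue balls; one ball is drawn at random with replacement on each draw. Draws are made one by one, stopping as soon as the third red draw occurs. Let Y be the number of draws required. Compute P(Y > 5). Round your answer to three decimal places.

0.291

Needing more than 5 draws ⇔ fewer than 3 successes in the first 5. With X ~ Binomial(5, 0.615385), P(Y > 5) = P(X ≤ 2).
  k=0: C(5,0)·0.615385^0·0.384615^5 = 0.00842
  k=1: C(5,1)·0.615385^1·0.384615^4 = 0.06733
  k=2: C(5,2)·0.615385^2·0.384615^3 = 0.21546
P(X ≤ 2) = 0.29121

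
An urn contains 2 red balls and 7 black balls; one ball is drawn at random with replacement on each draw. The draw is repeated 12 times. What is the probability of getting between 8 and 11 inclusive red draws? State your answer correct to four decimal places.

X ~ Binomial(12, 0.222222); P(8 ≤ X ≤ 11) = Σ C(12,k) p^k (1−p)^(12−k) over k:
  k=8: C(12,8)·0.222222^8·0.777778^4 = 0.001077
  k=9: C(12,9)·0.222222^9·0.777778^3 = 0.000137
  k=10: C(12,10)·0.222222^10·0.777778^2 = 0.000012
  k=11: C(12,11)·0.222222^11·0.777778^1 = 0.000001
Total = 0.001226

0.0012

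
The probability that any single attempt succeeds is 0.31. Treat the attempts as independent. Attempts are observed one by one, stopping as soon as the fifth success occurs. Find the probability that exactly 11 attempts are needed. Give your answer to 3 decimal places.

Y = trial on which the fifth success occurs; negative binomial, r=5, p=0.31.
P(Y=11) = C(10,4) · p^5 · (1−p)^6
= 210 · 0.0028629 · 0.10792 = 0.06488

0.065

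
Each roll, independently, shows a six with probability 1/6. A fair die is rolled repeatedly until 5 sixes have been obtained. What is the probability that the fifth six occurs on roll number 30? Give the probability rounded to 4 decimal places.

0.0320

Y = trial on which the fifth success occurs; negative binomial, r=5, p=0.166667.
P(Y=30) = C(29,4) · p^5 · (1−p)^25
= 23751 · 0.0001286 · 0.010483 = 0.032018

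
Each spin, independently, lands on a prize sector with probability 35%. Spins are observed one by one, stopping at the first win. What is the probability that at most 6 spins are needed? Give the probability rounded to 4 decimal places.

0.9246

Y = number of spins to the first success; geometric, p = 0.35.
P(Y ≤ 6) = 1 − (1−p)^6 = 1 − 0.075419 = 0.924581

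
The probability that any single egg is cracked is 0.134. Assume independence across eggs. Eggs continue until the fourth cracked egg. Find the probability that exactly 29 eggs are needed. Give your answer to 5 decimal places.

Y = trial on which the fourth success occurs; negative binomial, r=4, p=0.134.
P(Y=29) = C(28,3) · p^4 · (1−p)^25
= 3276 · 0.00032242 · 0.027412 = 0.0289541

0.02895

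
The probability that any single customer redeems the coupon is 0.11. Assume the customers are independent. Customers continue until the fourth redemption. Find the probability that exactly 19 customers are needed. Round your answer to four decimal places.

0.0208

Y = trial on which the fourth success occurs; negative binomial, r=4, p=0.11.
P(Y=19) = C(18,3) · p^4 · (1−p)^15
= 816 · 0.00014641 · 0.17412 = 0.020802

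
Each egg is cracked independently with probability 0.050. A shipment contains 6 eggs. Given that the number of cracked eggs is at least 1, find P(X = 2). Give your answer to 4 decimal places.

0.1153

X ~ Binomial(6, 0.05). Want P(X=2 | X≥1) = P(X=2) / P(X≥1).
P(X=2) = C(6,2)·0.05^2·0.95^4 = 0.030544
P(X≥1) = 1 − 0.735092 = 0.264908
Ratio = 0.030544 / 0.264908 = 0.115300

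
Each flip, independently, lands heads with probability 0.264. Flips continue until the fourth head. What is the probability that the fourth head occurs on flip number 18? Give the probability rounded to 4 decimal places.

Y = trial on which the fourth success occurs; negative binomial, r=4, p=0.264.
P(Y=18) = C(17,3) · p^4 · (1−p)^14
= 680 · 0.0048575 · 0.013686 = 0.045208

0.0452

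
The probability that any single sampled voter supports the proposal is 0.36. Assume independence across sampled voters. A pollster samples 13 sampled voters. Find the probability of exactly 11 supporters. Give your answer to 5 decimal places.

0.00042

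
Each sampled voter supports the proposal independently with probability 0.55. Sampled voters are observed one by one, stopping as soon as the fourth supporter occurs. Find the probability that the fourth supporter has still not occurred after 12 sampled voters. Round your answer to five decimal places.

0.03557

Needing more than 12 sampled voters ⇔ fewer than 4 successes in the first 12. With X ~ Binomial(12, 0.55), P(Y > 12) = P(X ≤ 3).
  k=0: C(12,0)·0.55^0·0.45^12 = 0.0000690
  k=1: C(12,1)·0.55^1·0.45^11 = 0.0010113
  k=2: C(12,2)·0.55^2·0.45^10 = 0.0067982
  k=3: C(12,3)·0.55^3·0.45^9 = 0.0276964
P(X ≤ 3) = 0.0355749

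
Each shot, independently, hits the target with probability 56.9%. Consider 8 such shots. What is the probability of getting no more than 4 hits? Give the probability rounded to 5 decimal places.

X ~ Binomial(8, 0.569); P(X ≤ 4) = Σ C(8,k) p^k (1−p)^(8−k) over k:
  k=0: C(8,0)·0.569^0·0.431^8 = 0.0011907
  k=1: C(8,1)·0.569^1·0.431^7 = 0.0125760
  k=2: C(8,2)·0.569^2·0.431^6 = 0.0581094
  k=3: C(8,3)·0.569^3·0.431^5 = 0.1534303
  k=4: C(8,4)·0.569^4·0.431^4 = 0.2531956
Total = 0.4785021

0.47850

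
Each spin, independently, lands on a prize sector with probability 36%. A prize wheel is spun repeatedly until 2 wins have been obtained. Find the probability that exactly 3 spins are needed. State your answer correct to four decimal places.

Y = trial on which the second success occurs; negative binomial, r=2, p=0.36.
P(Y=3) = C(2,1) · p^2 · (1−p)^1
= 2 · 0.1296 · 0.64 = 0.165888

0.1659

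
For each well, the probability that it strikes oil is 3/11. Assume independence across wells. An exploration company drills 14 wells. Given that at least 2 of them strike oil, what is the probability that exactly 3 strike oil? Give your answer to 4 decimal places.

0.2397

X ~ Binomial(14, 0.272727). Want P(X=3 | X≥2) = P(X=3) / P(X≥2).
P(X=3) = C(14,3)·0.272727^3·0.727273^11 = 0.222309
P(X≥2) = 1 − 0.011581 − 0.060803 = 0.927616
Ratio = 0.222309 / 0.927616 = 0.239656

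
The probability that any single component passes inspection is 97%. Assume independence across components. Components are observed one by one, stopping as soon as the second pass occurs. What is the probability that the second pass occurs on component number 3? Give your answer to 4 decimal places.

0.0565

Y = trial on which the second success occurs; negative binomial, r=2, p=0.97.
P(Y=3) = C(2,1) · p^2 · (1−p)^1
= 2 · 0.9409 · 0.03 = 0.056454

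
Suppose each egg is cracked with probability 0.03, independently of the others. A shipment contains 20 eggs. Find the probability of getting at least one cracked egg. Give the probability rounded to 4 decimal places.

P(at least one) = 1 − P(none) = 1 − (1 − 0.03)^20
= 1 − 0.543794 = 0.456206

0.4562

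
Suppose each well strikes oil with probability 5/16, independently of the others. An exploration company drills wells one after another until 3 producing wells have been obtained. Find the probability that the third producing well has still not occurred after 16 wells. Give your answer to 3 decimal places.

Needing more than 16 wells ⇔ fewer than 3 successes in the first 16. With X ~ Binomial(16, 0.3125), P(Y > 16) = P(X ≤ 2).
  k=0: C(16,0)·0.3125^0·0.6875^16 = 0.00249
  k=1: C(16,1)·0.3125^1·0.6875^15 = 0.01812
  k=2: C(16,2)·0.3125^2·0.6875^14 = 0.06176
P(X ≤ 2) = 0.08237

0.082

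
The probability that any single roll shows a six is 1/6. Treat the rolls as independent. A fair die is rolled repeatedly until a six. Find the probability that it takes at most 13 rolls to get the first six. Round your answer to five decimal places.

Y = number of rolls to the first success; geometric, p = 0.166667.
P(Y ≤ 13) = 1 − (1−p)^13 = 1 − 0.0934639 = 0.9065361

0.90654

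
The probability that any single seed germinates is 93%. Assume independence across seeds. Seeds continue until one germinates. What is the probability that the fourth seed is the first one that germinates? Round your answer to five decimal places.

0.00032

Geometric (trials to first success), p = 0.93.
P(Y = 4) = (1−p)^3 · p = 0.000343 · 0.93 = 0.0003190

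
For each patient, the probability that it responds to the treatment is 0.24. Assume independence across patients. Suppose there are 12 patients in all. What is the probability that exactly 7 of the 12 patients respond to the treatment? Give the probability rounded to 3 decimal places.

0.009

X ~ Binomial(n=12, p=0.24).
P(X=7) = C(12,7) · p^7 · (1−p)^5
= 792 · 4.5865e-05 · 0.25355 = 0.00921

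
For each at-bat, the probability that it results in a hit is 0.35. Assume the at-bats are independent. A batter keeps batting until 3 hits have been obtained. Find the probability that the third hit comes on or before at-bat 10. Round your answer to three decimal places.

Finishing within 10 at-bats ⇔ at least 3 successes in the first 10. With X ~ Binomial(10, 0.35), P(Y ≤ 10) = 1 − P(X ≤ 2).
  k=0: C(10,0)·0.35^0·0.65^10 = 0.01346
  k=1: C(10,1)·0.35^1·0.65^9 = 0.07249
  k=2: C(10,2)·0.35^2·0.65^8 = 0.17565
1 − 0.26161 = 0.73839

0.738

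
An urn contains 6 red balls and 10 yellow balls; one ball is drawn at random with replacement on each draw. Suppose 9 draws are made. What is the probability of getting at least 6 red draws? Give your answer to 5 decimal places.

0.07404

X ~ Binomial(9, 0.375); P(X ≥ 6) = Σ C(9,k) p^k (1−p)^(9−k) over k:
  k=6: C(9,6)·0.375^6·0.625^3 = 0.0570305
  k=7: C(9,7)·0.375^7·0.625^2 = 0.0146650
  k=8: C(9,8)·0.375^8·0.625^1 = 0.0021997
  k=9: C(9,9)·0.375^9·0.625^0 = 0.0001466
Total = 0.0740418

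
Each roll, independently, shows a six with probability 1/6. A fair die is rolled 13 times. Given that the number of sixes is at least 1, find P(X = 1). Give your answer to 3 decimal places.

0.268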